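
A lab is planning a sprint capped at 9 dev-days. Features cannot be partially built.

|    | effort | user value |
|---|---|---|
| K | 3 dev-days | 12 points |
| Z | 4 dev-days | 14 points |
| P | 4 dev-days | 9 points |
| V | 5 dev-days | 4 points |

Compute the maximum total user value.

Treat it as a binary knapsack problem.
K + P: effort 3 + 4 = 7 ≤ 9, user value 12 + 9 = 21.
Z + P: effort 4 + 4 = 8 ≤ 9, user value 14 + 9 = 23.
K + Z: effort 3 + 4 = 7 ≤ 9, user value 12 + 14 = 26.
Best is K and Z with total user value 26.

26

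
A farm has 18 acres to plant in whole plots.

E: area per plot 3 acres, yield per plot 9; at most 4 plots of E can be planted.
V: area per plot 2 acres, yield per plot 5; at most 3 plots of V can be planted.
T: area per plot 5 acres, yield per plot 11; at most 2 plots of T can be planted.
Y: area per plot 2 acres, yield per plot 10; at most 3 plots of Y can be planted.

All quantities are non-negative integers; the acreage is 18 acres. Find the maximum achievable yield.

Take 4×E and 3×Y: area 18 ≤ 18, yield 4·9 + 3·10 = 66.
Y has the best ratio (10/2) and is taken to its limit of 3; remaining capacity is filled optimally with the others.

66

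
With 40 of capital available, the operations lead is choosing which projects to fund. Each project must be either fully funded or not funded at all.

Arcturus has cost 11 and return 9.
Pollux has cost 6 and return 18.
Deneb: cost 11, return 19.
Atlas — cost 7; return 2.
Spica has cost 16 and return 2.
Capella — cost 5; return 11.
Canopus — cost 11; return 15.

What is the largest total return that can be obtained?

Pollux + Deneb + Atlas + Capella + Canopus: cost 6 + 11 + 7 + 5 + 11 = 40 ≤ 40, return 18 + 19 + 2 + 11 + 15 = 65.
Pollux + Deneb + Capella + Canopus: cost 6 + 11 + 5 + 11 = 33 ≤ 40, return 18 + 19 + 11 + 15 = 63.
Best is Pollux, Deneb, Atlas, Capella, and Canopus with total return 65.

65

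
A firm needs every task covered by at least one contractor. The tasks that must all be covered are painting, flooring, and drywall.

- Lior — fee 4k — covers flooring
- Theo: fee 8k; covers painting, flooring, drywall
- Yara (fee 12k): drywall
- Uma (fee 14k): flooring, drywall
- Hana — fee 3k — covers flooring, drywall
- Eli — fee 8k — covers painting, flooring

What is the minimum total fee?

The greedy cost-per-new-task heuristic would pick Hana and Theo for 11, but a cheaper cover exists.
Theo alone covers painting, flooring, drywall — every task.
Total fee: 8.
No cover costs less than 8.

8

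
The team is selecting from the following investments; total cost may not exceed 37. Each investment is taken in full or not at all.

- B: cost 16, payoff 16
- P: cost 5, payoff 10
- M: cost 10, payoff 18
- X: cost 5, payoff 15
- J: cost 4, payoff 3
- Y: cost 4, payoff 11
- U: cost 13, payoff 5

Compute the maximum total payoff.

Take B, M, X, and Y: cost 16 + 10 + 5 + 4 = 35 ≤ 37, payoff 16 + 18 + 15 + 11 = 60.
No other feasible combination does better.

60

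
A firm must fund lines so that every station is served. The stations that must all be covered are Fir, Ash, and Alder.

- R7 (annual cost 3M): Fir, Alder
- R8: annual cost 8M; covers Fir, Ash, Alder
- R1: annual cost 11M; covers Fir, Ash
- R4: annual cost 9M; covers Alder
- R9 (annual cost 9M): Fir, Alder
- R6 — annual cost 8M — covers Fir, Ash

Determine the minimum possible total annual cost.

8

The greedy cost-per-new-station heuristic would pick R7 and R8 for 11, but a cheaper cover exists.
R8 alone covers Fir, Ash, Alder — every station.
Total annual cost: 8.
No cover costs less than 8.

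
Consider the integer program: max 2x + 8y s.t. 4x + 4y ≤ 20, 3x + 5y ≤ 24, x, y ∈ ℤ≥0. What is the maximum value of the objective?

34

The continuous relaxation peaks at (0, 4.8) with value 38.40; rounding to a feasible lattice point costs some objective.
(x,y)=(1,4): 4·1+4·4=20≤20, 3·1+5·4=23≤24, objective 34.
(x,y)=(0,4): 4·0+4·4=16≤20, 3·0+5·4=20≤24, objective 32.
The best lattice point is (1,4), giving 34.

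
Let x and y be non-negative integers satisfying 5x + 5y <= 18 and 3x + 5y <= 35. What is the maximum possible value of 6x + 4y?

18

The continuous relaxation peaks at (3.6, 0) with value 21.60; rounding to a feasible lattice point costs some objective.
(x,y)=(3,0): 5·3+5·0=15≤18, 3·3+5·0=9≤35, objective 18.
(x,y)=(2,1): 5·2+5·1=15≤18, 3·2+5·1=11≤35, objective 16.
(x,y)=(2,0): 5·2+5·0=10≤18, 3·2+5·0=6≤35, objective 12.
No feasible integer point exceeds 18.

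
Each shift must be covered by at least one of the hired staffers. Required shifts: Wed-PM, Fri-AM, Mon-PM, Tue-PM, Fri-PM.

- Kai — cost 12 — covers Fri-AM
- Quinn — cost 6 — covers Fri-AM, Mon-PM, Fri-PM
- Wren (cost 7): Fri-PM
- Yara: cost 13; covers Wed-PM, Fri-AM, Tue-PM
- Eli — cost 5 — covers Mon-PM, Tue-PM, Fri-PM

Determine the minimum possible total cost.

18

The greedy cost-per-new-shift heuristic would pick Eli, Quinn, and Yara for 24, but a cheaper cover exists.
Choose Yara and Eli: together they cover Wed-PM, Fri-AM, Mon-PM, Tue-PM, Fri-PM — every shift.
Total cost: 13 + 5 = 18.
No cover costs less than 18.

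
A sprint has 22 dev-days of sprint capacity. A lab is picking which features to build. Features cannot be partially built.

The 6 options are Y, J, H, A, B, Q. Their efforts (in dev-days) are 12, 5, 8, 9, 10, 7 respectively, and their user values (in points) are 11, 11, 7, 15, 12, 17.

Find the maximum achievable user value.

Allowing fractional choices, the relaxed optimum would be about 44.2, but features are indivisible.
J + A + Q: effort 5 + 9 + 7 = 21 ≤ 22, user value 11 + 15 + 17 = 43.
J + H + Q: effort 5 + 8 + 7 = 20 ≤ 22, user value 11 + 7 + 17 = 35.
J + B + Q: effort 5 + 10 + 7 = 22 ≤ 22, user value 11 + 12 + 17 = 40.
Best is J, A, and Q with total user value 43.

43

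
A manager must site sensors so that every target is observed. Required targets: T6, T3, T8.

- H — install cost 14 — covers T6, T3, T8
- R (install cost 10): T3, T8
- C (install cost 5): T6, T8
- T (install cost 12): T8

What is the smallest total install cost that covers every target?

The greedy cost-per-new-target heuristic would pick C and R for 15, but a cheaper cover exists.
H alone covers T6, T3, T8 — every target.
Total install cost: 14.
No cover costs less than 14.

14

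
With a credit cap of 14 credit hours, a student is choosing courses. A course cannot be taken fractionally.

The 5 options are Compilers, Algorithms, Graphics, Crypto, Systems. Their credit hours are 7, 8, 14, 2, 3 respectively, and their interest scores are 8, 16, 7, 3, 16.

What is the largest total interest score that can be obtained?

35

Algorithms + Systems: credit hours 8 + 3 = 11 ≤ 14, interest score 16 + 16 = 32.
Algorithms + Crypto + Systems: credit hours 8 + 2 + 3 = 13 ≤ 14, interest score 16 + 3 + 16 = 35.
Best is Algorithms, Crypto, and Systems with total interest score 35.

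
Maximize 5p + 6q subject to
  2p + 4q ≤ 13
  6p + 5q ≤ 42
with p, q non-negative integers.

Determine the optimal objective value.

30

(p,q)=(6,0): 2·6+4·0=12≤13, 6·6+5·0=36≤42, objective 30.
(p,q)=(5,0): 2·5+4·0=10≤13, 6·5+5·0=30≤42, objective 25.
No feasible integer point exceeds 30.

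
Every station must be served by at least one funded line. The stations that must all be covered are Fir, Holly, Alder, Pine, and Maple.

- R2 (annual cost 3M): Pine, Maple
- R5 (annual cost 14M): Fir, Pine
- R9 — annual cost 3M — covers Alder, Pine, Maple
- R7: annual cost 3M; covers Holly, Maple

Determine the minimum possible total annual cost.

20

Choose R5, R9, and R7: together they cover Fir, Holly, Alder, Pine, Maple — every station.
Total annual cost: 14 + 3 + 3 = 20.
No cover costs less than 20.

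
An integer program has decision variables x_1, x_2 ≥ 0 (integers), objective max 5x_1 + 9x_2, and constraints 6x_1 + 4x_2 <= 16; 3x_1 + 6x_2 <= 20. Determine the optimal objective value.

27

(x_1,x_2)=(0,3) is feasible, giving 27.
(x_1,x_2)=(1,2) is feasible, giving 23.
(x_1,x_2)=(0,2) is feasible, giving 18.
Maximum is 27 at (x_1,x_2)=(0,3).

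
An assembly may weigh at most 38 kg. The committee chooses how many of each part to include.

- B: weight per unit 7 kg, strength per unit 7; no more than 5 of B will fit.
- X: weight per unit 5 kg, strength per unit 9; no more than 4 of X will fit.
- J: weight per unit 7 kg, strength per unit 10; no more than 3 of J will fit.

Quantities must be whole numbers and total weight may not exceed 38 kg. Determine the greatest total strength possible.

57

Take 3×X and 3×J: weight 36 ≤ 38, strength 3·9 + 3·10 = 57.
No other integer combination yields more.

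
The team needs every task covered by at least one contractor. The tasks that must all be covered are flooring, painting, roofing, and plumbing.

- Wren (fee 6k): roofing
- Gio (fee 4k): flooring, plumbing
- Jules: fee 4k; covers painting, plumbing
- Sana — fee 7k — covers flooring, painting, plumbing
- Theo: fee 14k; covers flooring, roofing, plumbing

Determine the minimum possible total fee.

13

The greedy cost-per-new-task heuristic would pick Gio, Jules, and Wren for 14, but a cheaper cover exists.
Choose Wren and Sana: together they cover flooring, painting, roofing, plumbing — every task.
Total fee: 6 + 7 = 13.
No cover costs less than 13.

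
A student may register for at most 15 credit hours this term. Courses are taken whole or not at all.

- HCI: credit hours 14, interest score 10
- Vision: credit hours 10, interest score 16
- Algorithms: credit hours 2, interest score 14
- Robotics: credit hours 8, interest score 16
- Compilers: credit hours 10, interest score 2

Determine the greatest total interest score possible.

Take Algorithms and Robotics: credit hours 2 + 8 = 10 ≤ 15, interest score 14 + 16 = 30.
No feasible combination exceeds this.

30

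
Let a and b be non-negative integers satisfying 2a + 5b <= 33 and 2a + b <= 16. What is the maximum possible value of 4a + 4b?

(a,b)=(6,4): 2·6+5·4=32≤33, 2·6+1·4=16≤16, objective 40.
(a,b)=(5,4): 2·5+5·4=30≤33, 2·5+1·4=14≤16, objective 36.
(a,b)=(4,5): 2·4+5·5=33≤33, 2·4+1·5=13≤16, objective 36.
(a,b)=(6,3): 2·6+5·3=27≤33, 2·6+1·3=15≤16, objective 36.
No feasible integer point exceeds 40.

40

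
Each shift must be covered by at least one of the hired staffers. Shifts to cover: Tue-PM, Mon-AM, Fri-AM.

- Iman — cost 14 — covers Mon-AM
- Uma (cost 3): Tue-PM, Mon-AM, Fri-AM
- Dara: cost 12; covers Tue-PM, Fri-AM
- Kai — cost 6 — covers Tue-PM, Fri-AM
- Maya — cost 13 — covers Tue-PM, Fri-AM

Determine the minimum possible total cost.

Uma alone covers Tue-PM, Mon-AM, Fri-AM — every shift.
Total cost: 3.
No cover costs less than 3.

3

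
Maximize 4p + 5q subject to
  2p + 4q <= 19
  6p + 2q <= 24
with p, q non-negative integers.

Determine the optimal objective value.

27

Relaxing integrality, the LP optimum is 28.10 at (p,q) = (2.9, 3.3), which is not an integer point.
(p,q)=(3,3): 2·3+4·3=18≤19, 6·3+2·3=24≤24, objective 27.
(p,q)=(1,4): 2·1+4·4=18≤19, 6·1+2·4=14≤24, objective 24.
The best lattice point is (3,3), giving 27.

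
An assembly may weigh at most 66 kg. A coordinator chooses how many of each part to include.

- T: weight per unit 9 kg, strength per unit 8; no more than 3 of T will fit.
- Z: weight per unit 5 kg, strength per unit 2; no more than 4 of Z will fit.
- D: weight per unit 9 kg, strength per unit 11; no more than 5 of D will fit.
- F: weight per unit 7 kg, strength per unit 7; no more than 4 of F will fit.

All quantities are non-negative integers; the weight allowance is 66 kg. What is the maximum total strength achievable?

76

Take 5×D and 3×F: weight 66 ≤ 66, strength 5·11 + 3·7 = 76.
D has the best ratio (11/9) and is taken to its limit of 5; remaining capacity is filled optimally with the others.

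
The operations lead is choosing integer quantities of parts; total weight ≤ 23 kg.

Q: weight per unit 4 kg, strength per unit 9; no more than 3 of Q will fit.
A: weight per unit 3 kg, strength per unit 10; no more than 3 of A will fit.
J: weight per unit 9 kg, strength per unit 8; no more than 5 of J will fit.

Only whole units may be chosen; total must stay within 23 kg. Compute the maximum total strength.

57

This is a bounded integer knapsack.
A has the best ratio (10/3); taking only A gives at most 3×10 = 30 (stopped by the supply cap of 3).
Mixing does better — 3×Q and 3×A: weight 21 ≤ 23, strength 3·9 + 3·10 = 57.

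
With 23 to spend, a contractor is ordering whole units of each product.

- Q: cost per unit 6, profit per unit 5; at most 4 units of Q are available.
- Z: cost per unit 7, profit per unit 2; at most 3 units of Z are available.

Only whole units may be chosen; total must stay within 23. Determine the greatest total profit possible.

Q has the best ratio (5/6); taking only Q gives at most 3×5 = 15 (stopped by the cost limit).
Optimal: 3×Q: cost 18 ≤ 23, profit 3·5 = 15.

15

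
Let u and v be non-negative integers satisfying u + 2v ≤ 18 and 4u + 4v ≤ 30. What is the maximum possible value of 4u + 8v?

Relaxing integrality, the LP optimum is 60.00 at (u,v) = (0, 7.5), which is not an integer point.
(u,v)=(0,7): 1·0+2·7=14≤18, 4·0+4·7=28≤30, objective 56.
(u,v)=(1,6): 1·1+2·6=13≤18, 4·1+4·6=28≤30, objective 52.
(u,v)=(0,6): 1·0+2·6=12≤18, 4·0+4·6=24≤30, objective 48.
Maximum is 56 at (u,v)=(0,7).

56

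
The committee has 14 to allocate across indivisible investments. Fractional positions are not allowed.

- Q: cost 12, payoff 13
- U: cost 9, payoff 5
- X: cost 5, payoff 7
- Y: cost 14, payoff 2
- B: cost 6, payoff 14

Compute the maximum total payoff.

X + B: cost 5 + 6 = 11 ≤ 14, payoff 7 + 14 = 21.
B: cost 6 ≤ 14, payoff 14.
Best is X and B with total payoff 21.

21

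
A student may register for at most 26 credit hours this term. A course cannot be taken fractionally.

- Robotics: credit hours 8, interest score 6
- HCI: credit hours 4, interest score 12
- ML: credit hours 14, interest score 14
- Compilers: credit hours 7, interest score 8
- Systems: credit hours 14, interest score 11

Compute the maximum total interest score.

Allowing fractional choices, the relaxed optimum would be about 34.8, but courses are indivisible.
HCI + Compilers + Systems: credit hours 4 + 7 + 14 = 25 ≤ 26, interest score 12 + 8 + 11 = 31.
HCI + ML + Compilers: credit hours 4 + 14 + 7 = 25 ≤ 26, interest score 12 + 14 + 8 = 34.
Robotics + HCI + ML: credit hours 8 + 4 + 14 = 26 ≤ 26, interest score 6 + 12 + 14 = 32.
Best is HCI, ML, and Compilers with total interest score 34.

34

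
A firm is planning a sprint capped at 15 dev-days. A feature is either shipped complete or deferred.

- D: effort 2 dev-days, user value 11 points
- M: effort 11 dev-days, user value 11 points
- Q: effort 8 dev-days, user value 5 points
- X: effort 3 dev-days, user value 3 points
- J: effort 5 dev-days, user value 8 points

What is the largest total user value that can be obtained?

Take D, Q, and J: effort 2 + 8 + 5 = 15 ≤ 15, user value 11 + 5 + 8 = 24.
No other feasible combination does better.

24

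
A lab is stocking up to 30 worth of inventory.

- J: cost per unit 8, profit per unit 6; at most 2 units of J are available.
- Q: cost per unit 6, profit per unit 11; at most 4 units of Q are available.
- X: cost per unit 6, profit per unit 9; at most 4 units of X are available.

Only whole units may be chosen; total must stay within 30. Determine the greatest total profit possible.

53

Q has the best ratio (11/6); taking only Q gives at most 4×11 = 44 (stopped by the supply cap of 4).
Mixing does better — 4×Q and 1×X: cost 30 ≤ 30, profit 4·11 + 1·9 = 53.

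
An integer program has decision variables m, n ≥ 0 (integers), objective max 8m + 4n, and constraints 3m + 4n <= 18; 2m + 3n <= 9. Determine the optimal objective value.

32

Relaxing integrality, the LP optimum is 36.00 at (m,n) = (4.5, 0), which is not an integer point.
(m,n)=(4,0): 3·4+4·0=12≤18, 2·4+3·0=8≤9, objective 32.
(m,n)=(3,1): 3·3+4·1=13≤18, 2·3+3·1=9≤9, objective 28.
(m,n)=(3,0): 3·3+4·0=9≤18, 2·3+3·0=6≤9, objective 24.
No feasible integer point exceeds 32.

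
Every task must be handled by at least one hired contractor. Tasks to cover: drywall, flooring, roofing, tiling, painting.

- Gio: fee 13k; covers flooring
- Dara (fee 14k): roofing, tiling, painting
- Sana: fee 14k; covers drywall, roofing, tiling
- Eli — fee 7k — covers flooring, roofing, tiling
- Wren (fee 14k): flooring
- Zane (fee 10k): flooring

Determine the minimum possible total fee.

Choose Dara, Sana, and Eli: together they cover drywall, flooring, roofing, tiling, painting — every task.
Total fee: 14 + 14 + 7 = 35.
No cover costs less than 35.

35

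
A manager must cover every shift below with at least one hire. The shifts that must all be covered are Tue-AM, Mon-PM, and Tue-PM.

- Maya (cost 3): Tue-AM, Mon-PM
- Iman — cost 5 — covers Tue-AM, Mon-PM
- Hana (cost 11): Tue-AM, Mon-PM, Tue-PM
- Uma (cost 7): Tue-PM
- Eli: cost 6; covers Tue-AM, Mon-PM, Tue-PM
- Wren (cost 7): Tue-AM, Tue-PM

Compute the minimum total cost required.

The greedy cost-per-new-shift heuristic would pick Maya and Eli for 9, but a cheaper cover exists.
Eli alone covers Tue-AM, Mon-PM, Tue-PM — every shift.
Total cost: 6.
No cover costs less than 6.

6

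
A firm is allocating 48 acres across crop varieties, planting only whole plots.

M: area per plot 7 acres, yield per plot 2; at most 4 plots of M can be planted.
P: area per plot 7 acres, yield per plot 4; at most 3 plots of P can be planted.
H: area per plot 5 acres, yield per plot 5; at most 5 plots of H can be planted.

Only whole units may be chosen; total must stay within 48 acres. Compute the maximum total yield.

This is a bounded integer knapsack.
Take 3×P and 5×H: area 46 ≤ 48, yield 3·4 + 5·5 = 37.
H has the best ratio (5/5) and is taken to its limit of 5; remaining capacity is filled optimally with the others.

37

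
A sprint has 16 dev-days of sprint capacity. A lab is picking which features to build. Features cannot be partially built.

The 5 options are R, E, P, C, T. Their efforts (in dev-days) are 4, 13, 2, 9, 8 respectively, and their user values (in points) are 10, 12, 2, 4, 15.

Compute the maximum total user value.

27

Allowing fractional choices, the relaxed optimum would be about 28.8, but features are indivisible.
R + P + T: effort 4 + 2 + 8 = 14 ≤ 16, user value 10 + 2 + 15 = 27.
R + T: effort 4 + 8 = 12 ≤ 16, user value 10 + 15 = 25.
Best is R, P, and T with total user value 27.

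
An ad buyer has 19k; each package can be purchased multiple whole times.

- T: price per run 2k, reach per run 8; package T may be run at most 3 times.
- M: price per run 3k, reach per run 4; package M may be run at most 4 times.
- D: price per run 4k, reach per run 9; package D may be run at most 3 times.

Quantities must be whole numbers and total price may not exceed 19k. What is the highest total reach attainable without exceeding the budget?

3×T and 3×D: price 18 ≤ 19, reach 3·8 + 3·9 = 51.
2×T, 1×M, and 3×D: price 19 ≤ 19, reach 2·8 + 1·4 + 3·9 = 47.
Best is 51.

51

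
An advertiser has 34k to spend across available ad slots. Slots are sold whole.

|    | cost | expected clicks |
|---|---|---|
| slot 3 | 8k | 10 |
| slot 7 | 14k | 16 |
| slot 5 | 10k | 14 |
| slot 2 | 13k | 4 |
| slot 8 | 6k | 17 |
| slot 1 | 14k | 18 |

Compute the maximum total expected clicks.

51

Allowing fractional choices, the relaxed optimum would be about 54.0, but ad slots are indivisible.
slot 7 + slot 5 + slot 8: cost 14 + 10 + 6 = 30 ≤ 34, expected clicks 16 + 14 + 17 = 47.
slot 5 + slot 8 + slot 1: cost 10 + 6 + 14 = 30 ≤ 34, expected clicks 14 + 17 + 18 = 49.
slot 7 + slot 8 + slot 1: cost 14 + 6 + 14 = 34 ≤ 34, expected clicks 16 + 17 + 18 = 51.
Best is slot 7, slot 8, and slot 1 with total expected clicks 51.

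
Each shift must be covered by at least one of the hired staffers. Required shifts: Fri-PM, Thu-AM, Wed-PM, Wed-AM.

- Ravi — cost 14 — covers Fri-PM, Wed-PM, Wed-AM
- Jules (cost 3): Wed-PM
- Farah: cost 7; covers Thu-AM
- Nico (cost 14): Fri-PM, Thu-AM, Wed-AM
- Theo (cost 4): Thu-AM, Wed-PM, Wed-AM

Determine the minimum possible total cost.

The greedy cost-per-new-shift heuristic would pick Theo and Ravi for 18, but a cheaper cover exists.
Choose Jules and Nico: together they cover Fri-PM, Thu-AM, Wed-PM, Wed-AM — every shift.
Total cost: 3 + 14 = 17.
No cover costs less than 17.

17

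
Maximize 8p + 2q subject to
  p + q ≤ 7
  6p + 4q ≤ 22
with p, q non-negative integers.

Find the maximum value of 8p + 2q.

(p,q)=(3,1): 1·3+1·1=4≤7, 6·3+4·1=22≤22, objective 26.
(p,q)=(3,0): 1·3+1·0=3≤7, 6·3+4·0=18≤22, objective 24.
Maximum is 26 at (p,q)=(3,1).

26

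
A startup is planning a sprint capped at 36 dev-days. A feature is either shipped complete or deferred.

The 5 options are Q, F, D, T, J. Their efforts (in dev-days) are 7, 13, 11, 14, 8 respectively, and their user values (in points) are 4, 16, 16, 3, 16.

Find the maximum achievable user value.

Q + D + J: effort 7 + 11 + 8 = 26 ≤ 36, user value 4 + 16 + 16 = 36.
F + D + J: effort 13 + 11 + 8 = 32 ≤ 36, user value 16 + 16 + 16 = 48.
Best is F, D, and J with total user value 48.

48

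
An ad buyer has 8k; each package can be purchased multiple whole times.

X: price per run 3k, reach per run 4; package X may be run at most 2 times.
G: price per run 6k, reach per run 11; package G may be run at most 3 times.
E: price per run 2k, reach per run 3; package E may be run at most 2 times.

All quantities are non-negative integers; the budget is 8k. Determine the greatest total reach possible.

14

Take 1×G and 1×E: price 8 ≤ 8, reach 1·11 + 1·3 = 14.
No other integer combination yields more.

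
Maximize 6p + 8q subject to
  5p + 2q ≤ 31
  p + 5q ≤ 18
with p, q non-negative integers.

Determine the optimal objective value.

(p,q)=(5,2): 5·5+2·2=29≤31, 1·5+5·2=15≤18, objective 46.
(p,q)=(4,2): 5·4+2·2=24≤31, 1·4+5·2=14≤18, objective 40.
(p,q)=(5,1): 5·5+2·1=27≤31, 1·5+5·1=10≤18, objective 38.
Maximum is 46 at (p,q)=(5,2).

46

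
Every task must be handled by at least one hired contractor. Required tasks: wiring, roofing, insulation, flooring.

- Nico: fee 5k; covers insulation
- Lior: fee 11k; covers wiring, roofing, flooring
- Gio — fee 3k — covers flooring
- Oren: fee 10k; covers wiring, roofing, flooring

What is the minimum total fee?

15

The greedy cost-per-new-task heuristic would pick Gio, Nico, and Oren for 18, but a cheaper cover exists.
Choose Nico and Oren: together they cover wiring, roofing, insulation, flooring — every task.
Total fee: 5 + 10 = 15.
No cover costs less than 15.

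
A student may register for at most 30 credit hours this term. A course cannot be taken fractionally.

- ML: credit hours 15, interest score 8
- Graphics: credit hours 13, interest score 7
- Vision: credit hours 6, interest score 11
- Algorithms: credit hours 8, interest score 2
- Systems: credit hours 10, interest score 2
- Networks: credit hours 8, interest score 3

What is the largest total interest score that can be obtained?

22

Treat it as a binary knapsack problem.
Allowing fractional choices, the relaxed optimum would be about 23.9, but courses are indivisible.
ML + Vision + Networks: credit hours 15 + 6 + 8 = 29 ≤ 30, interest score 8 + 11 + 3 = 22.
Graphics + Vision + Networks: credit hours 13 + 6 + 8 = 27 ≤ 30, interest score 7 + 11 + 3 = 21.
ML + Vision + Algorithms: credit hours 15 + 6 + 8 = 29 ≤ 30, interest score 8 + 11 + 2 = 21.
Best is ML, Vision, and Networks with total interest score 22.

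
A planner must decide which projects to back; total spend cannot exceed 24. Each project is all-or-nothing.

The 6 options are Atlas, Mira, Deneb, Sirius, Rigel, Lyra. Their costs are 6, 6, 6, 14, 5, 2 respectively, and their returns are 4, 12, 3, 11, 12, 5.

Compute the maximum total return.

33

Take Atlas, Mira, Rigel, and Lyra: cost 6 + 6 + 5 + 2 = 19 ≤ 24, return 4 + 12 + 12 + 5 = 33.
No other feasible combination does better.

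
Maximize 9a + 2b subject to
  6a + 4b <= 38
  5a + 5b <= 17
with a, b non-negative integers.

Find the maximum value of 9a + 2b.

(a,b)=(3,0) is feasible, giving 27.
(a,b)=(2,1) is feasible, giving 20.
(a,b)=(2,0) is feasible, giving 18.
No feasible integer point exceeds 27.

27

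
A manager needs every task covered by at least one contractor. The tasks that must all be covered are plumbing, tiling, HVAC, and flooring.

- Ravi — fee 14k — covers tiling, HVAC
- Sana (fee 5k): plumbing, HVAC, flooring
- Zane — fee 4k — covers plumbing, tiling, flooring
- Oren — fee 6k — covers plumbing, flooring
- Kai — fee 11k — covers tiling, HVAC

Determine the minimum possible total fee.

9

Choose Sana and Zane: together they cover plumbing, tiling, HVAC, flooring — every task.
Total fee: 5 + 4 = 9.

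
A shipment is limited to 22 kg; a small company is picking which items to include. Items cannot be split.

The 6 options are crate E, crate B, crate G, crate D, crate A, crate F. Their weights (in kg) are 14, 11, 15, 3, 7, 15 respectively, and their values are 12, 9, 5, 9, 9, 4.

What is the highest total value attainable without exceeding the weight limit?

This is a 0-1 knapsack instance.
Allowing fractional choices, the relaxed optimum would be about 28.3, but items are indivisible.
crate B + crate D + crate A: weight 11 + 3 + 7 = 21 ≤ 22, value 9 + 9 + 9 = 27.
crate E + crate A: weight 14 + 7 = 21 ≤ 22, value 12 + 9 = 21.
crate E + crate D: weight 14 + 3 = 17 ≤ 22, value 12 + 9 = 21.
Best is crate B, crate D, and crate A with total value 27.

27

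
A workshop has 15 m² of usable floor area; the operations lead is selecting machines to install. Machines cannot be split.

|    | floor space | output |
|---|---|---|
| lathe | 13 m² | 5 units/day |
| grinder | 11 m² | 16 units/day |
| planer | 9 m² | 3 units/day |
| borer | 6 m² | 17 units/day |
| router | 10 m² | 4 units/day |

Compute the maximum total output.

This is a 0-1 knapsack instance.
Take planer and borer: floor space 9 + 6 = 15 ≤ 15, output 3 + 17 = 20.
No other feasible combination does better.

20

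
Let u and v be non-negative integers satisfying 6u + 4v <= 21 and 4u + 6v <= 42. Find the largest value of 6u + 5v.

The continuous relaxation peaks at (0, 5.25) with value 26.25; rounding to a feasible lattice point costs some objective.
(u,v)=(0,5): 6·0+4·5=20≤21, 4·0+6·5=30≤42, objective 25.
(u,v)=(0,4): 6·0+4·4=16≤21, 4·0+6·4=24≤42, objective 20.
The best lattice point is (0,5), giving 25.

25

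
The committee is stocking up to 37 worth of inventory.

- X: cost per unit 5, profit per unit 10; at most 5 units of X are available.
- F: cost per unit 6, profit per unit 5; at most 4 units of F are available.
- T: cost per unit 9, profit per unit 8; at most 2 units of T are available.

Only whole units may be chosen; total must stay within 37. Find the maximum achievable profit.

60

X has the best ratio (10/5); taking only X gives at most 5×10 = 50 (stopped by the supply cap of 5).
Mixing does better — 5×X and 2×F: cost 37 ≤ 37, profit 5·10 + 2·5 = 60.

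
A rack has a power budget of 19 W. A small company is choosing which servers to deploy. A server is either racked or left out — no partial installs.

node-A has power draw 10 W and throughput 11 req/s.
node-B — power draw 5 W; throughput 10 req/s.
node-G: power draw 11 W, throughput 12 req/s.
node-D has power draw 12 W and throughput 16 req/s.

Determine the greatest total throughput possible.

26

This is a 0-1 knapsack instance.
Allowing fractional choices, the relaxed optimum would be about 28.2, but servers are indivisible.
node-B + node-D: power draw 5 + 12 = 17 ≤ 19, throughput 10 + 16 = 26.
node-A + node-B: power draw 10 + 5 = 15 ≤ 19, throughput 11 + 10 = 21.
node-B + node-G: power draw 5 + 11 = 16 ≤ 19, throughput 10 + 12 = 22.
Best is node-B and node-D with total throughput 26.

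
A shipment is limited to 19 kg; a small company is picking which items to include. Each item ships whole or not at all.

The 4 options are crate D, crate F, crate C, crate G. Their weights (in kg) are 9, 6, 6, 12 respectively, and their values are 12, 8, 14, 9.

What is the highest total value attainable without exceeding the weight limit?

26

Allowing fractional choices, the relaxed optimum would be about 31.3, but items are indivisible.
crate F + crate C: weight 6 + 6 = 12 ≤ 19, value 8 + 14 = 22.
crate C + crate G: weight 6 + 12 = 18 ≤ 19, value 14 + 9 = 23.
crate D + crate C: weight 9 + 6 = 15 ≤ 19, value 12 + 14 = 26.
Best is crate D and crate C with total value 26.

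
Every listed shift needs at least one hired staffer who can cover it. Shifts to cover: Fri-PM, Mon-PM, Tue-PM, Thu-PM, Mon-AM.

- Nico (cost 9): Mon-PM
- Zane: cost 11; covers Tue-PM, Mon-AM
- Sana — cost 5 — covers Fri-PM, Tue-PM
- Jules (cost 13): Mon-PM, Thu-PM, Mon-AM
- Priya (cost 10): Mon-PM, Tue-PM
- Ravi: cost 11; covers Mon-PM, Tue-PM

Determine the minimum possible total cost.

Choose Sana and Jules: together they cover Fri-PM, Mon-PM, Tue-PM, Thu-PM, Mon-AM — every shift.
Total cost: 5 + 13 = 18.

18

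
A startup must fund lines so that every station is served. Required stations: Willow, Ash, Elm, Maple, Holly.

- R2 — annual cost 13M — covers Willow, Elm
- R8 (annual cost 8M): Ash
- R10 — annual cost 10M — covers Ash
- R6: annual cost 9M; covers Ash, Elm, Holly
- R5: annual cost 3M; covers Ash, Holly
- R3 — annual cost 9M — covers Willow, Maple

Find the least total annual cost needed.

Choose R6 and R3: together they cover Willow, Ash, Elm, Maple, Holly — every station.
Total annual cost: 9 + 9 = 18.

18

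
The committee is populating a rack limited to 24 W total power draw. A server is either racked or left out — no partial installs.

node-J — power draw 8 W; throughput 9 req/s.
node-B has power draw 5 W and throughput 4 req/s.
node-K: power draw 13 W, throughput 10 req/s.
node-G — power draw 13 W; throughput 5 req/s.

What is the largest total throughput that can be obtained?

19

Allowing fractional choices, the relaxed optimum would be about 21.5, but servers are indivisible.
node-B + node-K: power draw 5 + 13 = 18 ≤ 24, throughput 4 + 10 = 14.
node-J + node-K: power draw 8 + 13 = 21 ≤ 24, throughput 9 + 10 = 19.
node-J + node-G: power draw 8 + 13 = 21 ≤ 24, throughput 9 + 5 = 14.
Best is node-J and node-K with total throughput 19.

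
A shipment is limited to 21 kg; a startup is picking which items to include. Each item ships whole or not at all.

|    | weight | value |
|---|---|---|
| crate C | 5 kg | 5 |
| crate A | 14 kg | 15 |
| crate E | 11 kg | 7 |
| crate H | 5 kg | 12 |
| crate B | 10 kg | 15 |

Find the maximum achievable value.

Take crate C, crate H, and crate B: weight 5 + 5 + 10 = 20 ≤ 21, value 5 + 12 + 15 = 32.
No other feasible combination does better.

32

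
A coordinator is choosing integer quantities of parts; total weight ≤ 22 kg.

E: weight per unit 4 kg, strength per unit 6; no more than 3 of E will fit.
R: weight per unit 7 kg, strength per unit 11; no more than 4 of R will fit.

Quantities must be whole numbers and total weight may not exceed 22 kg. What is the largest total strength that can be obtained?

34

Take 2×E and 2×R: weight 22 ≤ 22, strength 2·6 + 2·11 = 34.
No other integer combination yields more.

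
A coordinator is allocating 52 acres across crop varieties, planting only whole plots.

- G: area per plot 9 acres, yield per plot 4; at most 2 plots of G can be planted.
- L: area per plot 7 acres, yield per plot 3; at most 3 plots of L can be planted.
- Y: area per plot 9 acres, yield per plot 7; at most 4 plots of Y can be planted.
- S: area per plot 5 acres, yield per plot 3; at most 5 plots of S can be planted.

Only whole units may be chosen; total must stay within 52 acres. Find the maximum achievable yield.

This is a bounded integer knapsack.
Take 4×Y and 3×S: area 51 ≤ 52, yield 4·7 + 3·3 = 37.
Y has the best ratio (7/9) and is taken to its limit of 4; remaining capacity is filled optimally with the others.

37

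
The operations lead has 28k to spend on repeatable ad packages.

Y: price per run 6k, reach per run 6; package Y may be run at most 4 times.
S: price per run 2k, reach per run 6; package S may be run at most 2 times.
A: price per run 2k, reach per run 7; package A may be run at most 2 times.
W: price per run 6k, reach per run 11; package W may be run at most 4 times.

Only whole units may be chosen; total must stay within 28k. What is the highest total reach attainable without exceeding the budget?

A has the best ratio (7/2); taking only A gives at most 2×7 = 14 (stopped by the supply cap of 2).
Mixing does better — 2×S, 2×A, and 3×W: price 26 ≤ 28, reach 2·6 + 2·7 + 3·11 = 59.

59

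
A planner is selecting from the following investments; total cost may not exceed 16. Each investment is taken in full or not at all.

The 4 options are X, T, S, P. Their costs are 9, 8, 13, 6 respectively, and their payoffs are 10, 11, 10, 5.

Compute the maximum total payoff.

16

This is a 0-1 knapsack instance.
Take T and P: cost 8 + 6 = 14 ≤ 16, payoff 11 + 5 = 16.
No other feasible combination does better.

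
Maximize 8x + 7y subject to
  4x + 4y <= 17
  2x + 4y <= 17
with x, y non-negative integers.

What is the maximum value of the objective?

(x,y)=(4,0): 4·4+4·0=16≤17, 2·4+4·0=8≤17, objective 32.
(x,y)=(3,1): 4·3+4·1=16≤17, 2·3+4·1=10≤17, objective 31.
(x,y)=(3,0): 4·3+4·0=12≤17, 2·3+4·0=6≤17, objective 24.
No feasible integer point exceeds 32.

32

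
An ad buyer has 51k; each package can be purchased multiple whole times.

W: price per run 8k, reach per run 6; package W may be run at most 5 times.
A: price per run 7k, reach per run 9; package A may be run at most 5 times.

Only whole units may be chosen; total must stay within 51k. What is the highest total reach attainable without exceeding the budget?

This is a bounded integer knapsack.
1×W and 5×A: price 43 ≤ 51, reach 1·6 + 5·9 = 51.
2×W and 5×A: price 51 ≤ 51, reach 2·6 + 5·9 = 57.
Best is 57.

57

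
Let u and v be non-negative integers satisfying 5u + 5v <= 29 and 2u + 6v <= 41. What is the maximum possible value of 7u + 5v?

(u,v)=(5,0): 5·5+5·0=25≤29, 2·5+6·0=10≤41, objective 35.
(u,v)=(4,1): 5·4+5·1=25≤29, 2·4+6·1=14≤41, objective 33.
The best lattice point is (5,0), giving 35.

35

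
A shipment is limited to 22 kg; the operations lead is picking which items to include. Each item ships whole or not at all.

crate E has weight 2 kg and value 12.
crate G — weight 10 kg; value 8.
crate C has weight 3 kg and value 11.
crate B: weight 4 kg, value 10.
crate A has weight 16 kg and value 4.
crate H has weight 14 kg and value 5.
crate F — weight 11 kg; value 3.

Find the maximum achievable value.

41

This is an integer program with binary decision variables.
crate E + crate C + crate B + crate F: weight 2 + 3 + 4 + 11 = 20 ≤ 22, value 12 + 11 + 10 + 3 = 36.
crate E + crate G + crate C + crate B: weight 2 + 10 + 3 + 4 = 19 ≤ 22, value 12 + 8 + 11 + 10 = 41.
Best is crate E, crate G, crate C, and crate B with total value 41.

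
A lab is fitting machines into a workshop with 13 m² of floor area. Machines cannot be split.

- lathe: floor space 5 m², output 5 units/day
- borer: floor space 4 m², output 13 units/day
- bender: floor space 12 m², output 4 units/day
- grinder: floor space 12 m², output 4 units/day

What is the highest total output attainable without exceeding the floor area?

18

lathe: floor space 5 ≤ 13, output 5.
lathe + borer: floor space 5 + 4 = 9 ≤ 13, output 5 + 13 = 18.
borer: floor space 4 ≤ 13, output 13.
Best is lathe and borer with total output 18.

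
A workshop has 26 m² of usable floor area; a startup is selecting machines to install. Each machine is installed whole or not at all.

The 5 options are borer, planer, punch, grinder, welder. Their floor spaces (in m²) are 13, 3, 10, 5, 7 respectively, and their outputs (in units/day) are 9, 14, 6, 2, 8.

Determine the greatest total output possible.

31

Allowing fractional choices, the relaxed optimum would be about 32.8, but machines are indivisible.
borer + planer + welder: floor space 13 + 3 + 7 = 23 ≤ 26, output 9 + 14 + 8 = 31.
planer + punch + grinder + welder: floor space 3 + 10 + 5 + 7 = 25 ≤ 26, output 14 + 6 + 2 + 8 = 30.
borer + planer + punch: floor space 13 + 3 + 10 = 26 ≤ 26, output 9 + 14 + 6 = 29.
Best is borer, planer, and welder with total output 31.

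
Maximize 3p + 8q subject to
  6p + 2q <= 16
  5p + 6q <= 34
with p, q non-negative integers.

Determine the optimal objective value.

40

Relaxing integrality, the LP optimum is 45.33 at (p,q) = (0, 5.67), which is not an integer point.
(p,q)=(0,5): 6·0+2·5=10≤16, 5·0+6·5=30≤34, objective 40.
(p,q)=(1,4): 6·1+2·4=14≤16, 5·1+6·4=29≤34, objective 35.
(p,q)=(0,4): 6·0+2·4=8≤16, 5·0+6·4=24≤34, objective 32.
No feasible integer point exceeds 40.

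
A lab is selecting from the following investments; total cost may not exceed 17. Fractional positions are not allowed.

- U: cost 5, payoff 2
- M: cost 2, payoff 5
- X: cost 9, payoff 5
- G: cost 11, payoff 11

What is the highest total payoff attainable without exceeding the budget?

Take M and G: cost 2 + 11 = 13 ≤ 17, payoff 5 + 11 = 16.
No other feasible combination does better.

16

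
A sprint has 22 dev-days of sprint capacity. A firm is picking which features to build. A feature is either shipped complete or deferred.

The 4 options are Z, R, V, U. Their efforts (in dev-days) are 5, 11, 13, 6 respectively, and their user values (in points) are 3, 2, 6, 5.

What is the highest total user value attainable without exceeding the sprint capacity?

Allowing fractional choices, the relaxed optimum would be about 13.1, but features are indivisible.
V + U: effort 13 + 6 = 19 ≤ 22, user value 6 + 5 = 11.
Z + V: effort 5 + 13 = 18 ≤ 22, user value 3 + 6 = 9.
Z + R + U: effort 5 + 11 + 6 = 22 ≤ 22, user value 3 + 2 + 5 = 10.
Best is V and U with total user value 11.

11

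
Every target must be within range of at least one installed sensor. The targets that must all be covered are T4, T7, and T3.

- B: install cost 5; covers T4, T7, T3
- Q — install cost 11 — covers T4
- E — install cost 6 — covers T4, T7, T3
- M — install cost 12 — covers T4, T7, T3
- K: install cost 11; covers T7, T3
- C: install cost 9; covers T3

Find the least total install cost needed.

5

B alone covers T4, T7, T3 — every target.
Total install cost: 5.
No cover costs less than 5.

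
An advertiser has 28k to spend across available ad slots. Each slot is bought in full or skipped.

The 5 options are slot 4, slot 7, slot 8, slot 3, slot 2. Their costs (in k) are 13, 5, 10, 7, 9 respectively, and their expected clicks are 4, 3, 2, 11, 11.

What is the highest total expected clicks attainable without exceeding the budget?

Take slot 7, slot 3, and slot 2: cost 5 + 7 + 9 = 21 ≤ 28, expected clicks 3 + 11 + 11 = 25.
No other feasible combination does better.

25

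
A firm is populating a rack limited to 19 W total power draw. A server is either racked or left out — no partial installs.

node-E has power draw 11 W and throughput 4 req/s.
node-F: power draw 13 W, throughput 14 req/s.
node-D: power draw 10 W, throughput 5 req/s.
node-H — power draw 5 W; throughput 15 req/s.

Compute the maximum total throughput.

29

Allowing fractional choices, the relaxed optimum would be about 29.5, but servers are indivisible.
node-D + node-H: power draw 10 + 5 = 15 ≤ 19, throughput 5 + 15 = 20.
node-F + node-H: power draw 13 + 5 = 18 ≤ 19, throughput 14 + 15 = 29.
node-E + node-H: power draw 11 + 5 = 16 ≤ 19, throughput 4 + 15 = 19.
Best is node-F and node-H with total throughput 29.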